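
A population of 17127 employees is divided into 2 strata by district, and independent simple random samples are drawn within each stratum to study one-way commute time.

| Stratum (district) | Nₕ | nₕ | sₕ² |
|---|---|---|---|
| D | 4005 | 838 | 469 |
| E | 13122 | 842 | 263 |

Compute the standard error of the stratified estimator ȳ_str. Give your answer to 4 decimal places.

0.4425

Var(ȳ_str) = Σₕ Wₕ²(1 − fₕ)sₕ²/nₕ with Wₕ = Nₕ/N, N = 17127.
D: Wₕ = 0.23384130; term = 0.23384130²·(1 − 0.20923845)·469/838 = 0.024200081.
E: Wₕ = 0.76615870; term = 0.76615870²·(1 − 0.06416705)·263/842 = 0.17158506.
Sum = 0.19578514.
SE = √(0.19578514) = 0.4425.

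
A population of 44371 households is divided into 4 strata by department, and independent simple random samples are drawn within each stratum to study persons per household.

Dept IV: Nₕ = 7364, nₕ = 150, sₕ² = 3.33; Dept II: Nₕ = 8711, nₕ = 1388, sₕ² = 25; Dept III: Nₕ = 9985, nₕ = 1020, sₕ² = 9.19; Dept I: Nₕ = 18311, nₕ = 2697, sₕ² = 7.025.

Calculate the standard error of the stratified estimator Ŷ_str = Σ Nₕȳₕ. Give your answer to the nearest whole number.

Var(Ŷ_str) = Σₕ Nₕ²(1 − fₕ)sₕ²/nₕ.
Dept IV: 7364²·(1 − 150/7364)·3.33/150 = 1.1793505 × 10^6.
Dept II: 8711²·(1 − 1388/8711)·25/1388 = 1.1489671 × 10^6.
Dept III: 9985²·(1 − 1020/9985)·9.19/1020 = 806517.33.
Dept I: 18311²·(1 − 2697/18311)·7.025/2697 = 744717.6.
Sum = 3.8795525 × 10^6.
SE = √(3.8795525 × 10^6) = 1970.

1970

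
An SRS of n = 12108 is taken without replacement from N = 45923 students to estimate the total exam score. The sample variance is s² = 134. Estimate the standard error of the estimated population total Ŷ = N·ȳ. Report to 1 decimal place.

Var(Ŷ) = N²·Var(ȳ) = N²·(1 − n/N)·s²/n.
f = 12108/45923 = 0.26365873; Var(ȳ) = 0.73634127·134/12108 = 0.0081491353.
Var(Ŷ) = 45923² · 0.0081491353 = 1.718589 × 10^7.
SE(Ŷ) = √(1.718589 × 10^7) = 4145.6.

4145.6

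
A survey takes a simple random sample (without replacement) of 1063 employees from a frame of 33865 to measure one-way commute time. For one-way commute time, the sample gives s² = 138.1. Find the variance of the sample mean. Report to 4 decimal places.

0.1258

Under SRS without replacement, Var(ȳ) = (1 − f)·s²/n with f = n/N = 1063/33865 = 0.03138934.
Var(ȳ) = (1 − 0.03138934)·138.1/1063 = 0.96861066·0.12991533 = 0.12583738.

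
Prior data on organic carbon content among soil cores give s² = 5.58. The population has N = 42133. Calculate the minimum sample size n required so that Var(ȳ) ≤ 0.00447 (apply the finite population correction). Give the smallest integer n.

Without fpc, n₀ = s²/D = 5.58/0.00447 = 1248.3221.
With fpc, (1 − n/N)·s²/n ≤ D requires n ≥ n₀/(1 + n₀/N) = 1248.3221/(1 + 1248.3221/42133) = 1212.4009.
Rounding up, n = 1213.

1213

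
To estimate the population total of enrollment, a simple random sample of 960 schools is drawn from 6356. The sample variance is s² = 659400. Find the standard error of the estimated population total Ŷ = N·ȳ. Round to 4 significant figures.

153500

Var(Ŷ) = N²·Var(ȳ) = N²·(1 − n/N)·s²/n.
f = 960/6356 = 0.15103839; Var(ȳ) = 0.84896161·659400/960 = 583.13051.
Var(Ŷ) = 6356² · 583.13051 = 2.3557736 × 10^10.
SE(Ŷ) = √(2.3557736 × 10^10) = 153500.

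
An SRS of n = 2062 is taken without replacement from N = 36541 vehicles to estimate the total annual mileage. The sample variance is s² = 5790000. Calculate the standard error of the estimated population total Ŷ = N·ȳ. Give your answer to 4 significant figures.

Var(Ŷ) = N²·Var(ȳ) = N²·(1 − n/N)·s²/n.
f = 2062/36541 = 0.05642976; Var(ȳ) = 0.94357024·5790000/2062 = 2649.5013.
Var(Ŷ) = 36541² · 2649.5013 = 3.5377325 × 10^12.
SE(Ŷ) = √(3.5377325 × 10^12) = 1.881 × 10^6.

1.881 × 10^6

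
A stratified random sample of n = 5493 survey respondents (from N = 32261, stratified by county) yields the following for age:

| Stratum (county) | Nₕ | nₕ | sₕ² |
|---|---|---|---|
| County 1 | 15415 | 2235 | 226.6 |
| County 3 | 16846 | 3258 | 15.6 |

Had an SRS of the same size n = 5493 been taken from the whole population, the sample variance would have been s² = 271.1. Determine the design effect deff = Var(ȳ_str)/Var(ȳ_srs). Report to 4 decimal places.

Var(ȳ_str) = Σ Wₕ²(1−fₕ)sₕ²/nₕ with Wₕ = Nₕ/32261:
  County 1: (15415/32261)²·(1−2235/15415)·226.6/2235 = 0.019791817
  County 3: (16846/32261)²·(1−3258/16846)·15.6/3258 = 0.0010531014
  → Var(ȳ_str) = 0.020844918.
Var(ȳ_srs) = (1 − 5493/32261)·271.1/5493 = 0.040950388.
deff = 0.020844918 / 0.040950388 = 0.5090.

0.5090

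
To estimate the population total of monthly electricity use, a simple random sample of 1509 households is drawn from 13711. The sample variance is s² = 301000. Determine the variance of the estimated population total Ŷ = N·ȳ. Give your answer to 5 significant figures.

3.3372 × 10^10

Var(Ŷ) = N²·Var(ȳ) = N²·(1 − n/N)·s²/n.
f = 1509/13711 = 0.11005762; Var(ȳ) = 0.88994238·301000/1509 = 177.51667.
Var(Ŷ) = 13711² · 177.51667 = 3.3371629 × 10^10.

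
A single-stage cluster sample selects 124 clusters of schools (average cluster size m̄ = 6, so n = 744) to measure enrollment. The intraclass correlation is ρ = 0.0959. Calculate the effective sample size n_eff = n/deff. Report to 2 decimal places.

deff = 1 + (6 − 1)·0.0959 = 1 + 0.4795 = 1.4795.
n_eff = 744 / 1.4795 = 502.87.

502.87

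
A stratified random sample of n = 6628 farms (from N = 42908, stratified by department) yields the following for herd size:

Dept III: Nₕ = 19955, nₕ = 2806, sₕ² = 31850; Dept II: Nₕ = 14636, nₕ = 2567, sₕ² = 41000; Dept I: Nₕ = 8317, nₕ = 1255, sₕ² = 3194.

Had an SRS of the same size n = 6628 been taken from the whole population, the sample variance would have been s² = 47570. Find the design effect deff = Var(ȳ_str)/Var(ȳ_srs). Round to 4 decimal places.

Var(ȳ_str) = Σ Wₕ²(1−fₕ)sₕ²/nₕ with Wₕ = Nₕ/42908:
  Dept III: (19955/42908)²·(1−2806/19955)·31850/2806 = 2.1097731
  Dept II: (14636/42908)²·(1−2567/14636)·41000/2567 = 1.5324105
  Dept I: (8317/42908)²·(1−1255/8317)·3194/1255 = 0.081191218
  → Var(ȳ_str) = 3.7233748.
Var(ȳ_srs) = (1 − 6628/42908)·47570/6628 = 6.0684763.
deff = 3.7233748 / 6.0684763 = 0.6136.

0.6136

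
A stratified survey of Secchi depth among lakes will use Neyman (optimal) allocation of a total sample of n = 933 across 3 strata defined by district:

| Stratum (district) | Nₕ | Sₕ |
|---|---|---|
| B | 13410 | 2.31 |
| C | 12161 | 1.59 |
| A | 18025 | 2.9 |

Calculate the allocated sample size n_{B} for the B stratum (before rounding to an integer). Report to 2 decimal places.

Neyman allocation: nₕ = n·NₕSₕ / Σⱼ NⱼSⱼ.
Σ NⱼSⱼ = 13410·2.31 + 12161·1.59 + 18025·2.9 = 102585.59.
n_{B} = 933·13410·2.31 / 102585.59 = 281.73.

281.73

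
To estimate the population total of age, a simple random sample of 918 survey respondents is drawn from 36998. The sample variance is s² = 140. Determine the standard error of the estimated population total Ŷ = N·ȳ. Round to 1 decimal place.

Var(Ŷ) = N²·Var(ȳ) = N²·(1 − n/N)·s²/n.
f = 918/36998 = 0.02481215; Var(ȳ) = 0.97518785·140/918 = 0.14872146.
Var(Ŷ) = 36998² · 0.14872146 = 2.0357767 × 10^8.
SE(Ŷ) = √(2.0357767 × 10^8) = 14268.1.

14268.1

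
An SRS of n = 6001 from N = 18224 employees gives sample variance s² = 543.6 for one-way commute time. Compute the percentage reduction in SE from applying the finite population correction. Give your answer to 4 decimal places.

f = n/N = 6001/18224 = 0.32929104.
SE_no-fpc = √(s²/n) = 0.30097326; SE_fpc = √((1−f)s²/n) = 0.24648754.
Ratio = √(1−f) = 0.81896823. Reduction = 100·(1 − 0.81896823) = 18.1032%.

18.1032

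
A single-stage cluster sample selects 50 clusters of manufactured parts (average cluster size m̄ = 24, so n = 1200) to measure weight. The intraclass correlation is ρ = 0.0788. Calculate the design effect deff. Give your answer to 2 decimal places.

deff = 1 + (24 − 1)·0.0788 = 1 + 1.8124 = 2.8124.

2.81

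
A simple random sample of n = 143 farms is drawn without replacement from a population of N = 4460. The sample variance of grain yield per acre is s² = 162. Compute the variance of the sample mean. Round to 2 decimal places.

1.10

Under SRS without replacement, Var(ȳ) = (1 − f)·s²/n with f = n/N = 143/4460 = 0.03206278.
Var(ȳ) = (1 − 0.03206278)·162/143 = 0.96793722·1.1328671 = 1.0965443.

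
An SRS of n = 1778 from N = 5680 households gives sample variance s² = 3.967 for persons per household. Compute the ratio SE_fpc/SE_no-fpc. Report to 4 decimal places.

f = n/N = 1778/5680 = 0.31302817.
SE_no-fpc = √(s²/n) = 0.047235142; SE_fpc = √((1−f)s²/n) = 0.039150263.
Ratio = √(1−f) = 0.82883764.

0.8288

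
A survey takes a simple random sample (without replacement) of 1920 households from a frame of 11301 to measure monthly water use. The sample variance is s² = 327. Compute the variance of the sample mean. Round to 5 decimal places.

0.14138

Under SRS without replacement, Var(ȳ) = (1 − f)·s²/n with f = n/N = 1920/11301 = 0.16989647.
Var(ȳ) = (1 − 0.16989647)·327/1920 = 0.83010353·0.1703125 = 0.14137701.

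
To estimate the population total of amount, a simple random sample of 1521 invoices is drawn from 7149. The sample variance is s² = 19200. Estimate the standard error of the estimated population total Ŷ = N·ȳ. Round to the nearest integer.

Var(Ŷ) = N²·Var(ȳ) = N²·(1 − n/N)·s²/n.
f = 1521/7149 = 0.21275703; Var(ȳ) = 0.78724297·19200/1521 = 9.9375839.
Var(Ŷ) = 7149² · 9.9375839 = 5.0789204 × 10^8.
SE(Ŷ) = √(5.0789204 × 10^8) = 22536.

22536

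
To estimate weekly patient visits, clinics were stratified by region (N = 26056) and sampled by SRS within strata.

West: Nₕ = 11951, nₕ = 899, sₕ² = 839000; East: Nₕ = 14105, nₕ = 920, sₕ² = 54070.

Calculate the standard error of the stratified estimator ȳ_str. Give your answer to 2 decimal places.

Var(ȳ_str) = Σₕ Wₕ²(1 − fₕ)sₕ²/nₕ with Wₕ = Nₕ/N, N = 26056.
West: Wₕ = 0.45866595; term = 0.45866595²·(1 − 0.07522383)·839000/899 = 181.5649.
East: Wₕ = 0.54133405; term = 0.54133405²·(1 − 0.06522510)·54070/920 = 16.099273.
Sum = 197.66417.
SE = √(197.66417) = 14.06.

14.06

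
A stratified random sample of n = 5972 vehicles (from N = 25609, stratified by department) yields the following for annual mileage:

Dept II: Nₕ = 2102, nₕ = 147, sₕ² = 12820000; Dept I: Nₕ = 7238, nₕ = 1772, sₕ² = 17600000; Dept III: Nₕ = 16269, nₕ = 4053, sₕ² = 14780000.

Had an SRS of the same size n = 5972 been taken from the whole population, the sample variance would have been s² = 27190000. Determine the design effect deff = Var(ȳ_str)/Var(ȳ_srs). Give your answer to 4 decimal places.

Var(ȳ_str) = Σ Wₕ²(1−fₕ)sₕ²/nₕ with Wₕ = Nₕ/25609:
  Dept II: (2102/25609)²·(1−147/2102)·12820000/147 = 546.46824
  Dept I: (7238/25609)²·(1−1772/7238)·17600000/1772 = 599.17256
  Dept III: (16269/25609)²·(1−4053/16269)·14780000/4053 = 1105.1023
  → Var(ȳ_str) = 2250.7431.
Var(ȳ_srs) = (1 − 5972/25609)·27190000/5972 = 3491.1775.
deff = 2250.7431 / 3491.1775 = 0.6447.

0.6447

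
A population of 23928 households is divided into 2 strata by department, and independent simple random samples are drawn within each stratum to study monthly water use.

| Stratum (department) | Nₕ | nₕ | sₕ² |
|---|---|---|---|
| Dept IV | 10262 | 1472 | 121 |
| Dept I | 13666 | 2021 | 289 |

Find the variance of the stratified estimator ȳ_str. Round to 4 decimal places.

Var(ȳ_str) = Σₕ Wₕ²(1 − fₕ)sₕ²/nₕ with Wₕ = Nₕ/N, N = 23928.
Dept IV: Wₕ = 0.42886994; term = 0.42886994²·(1 − 0.14344182)·121/1472 = 0.012950473.
Dept I: Wₕ = 0.57113006; term = 0.57113006²·(1 − 0.14788526)·289/2021 = 0.039746568.
Sum = 0.052697041.

0.0527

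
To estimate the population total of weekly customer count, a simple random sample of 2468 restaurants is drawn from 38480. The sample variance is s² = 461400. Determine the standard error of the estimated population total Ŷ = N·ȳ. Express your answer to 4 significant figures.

Var(Ŷ) = N²·Var(ȳ) = N²·(1 − n/N)·s²/n.
f = 2468/38480 = 0.06413721; Var(ȳ) = 0.93586279·461400/2468 = 174.96235.
Var(Ŷ) = 38480² · 174.96235 = 2.5906857 × 10^11.
SE(Ŷ) = √(2.5906857 × 10^11) = 509000.

509000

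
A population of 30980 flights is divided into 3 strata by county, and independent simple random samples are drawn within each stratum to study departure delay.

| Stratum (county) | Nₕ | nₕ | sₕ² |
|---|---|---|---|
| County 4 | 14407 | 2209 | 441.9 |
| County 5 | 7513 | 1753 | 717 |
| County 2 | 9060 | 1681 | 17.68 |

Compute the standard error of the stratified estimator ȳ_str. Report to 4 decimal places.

0.2362

Var(ȳ_str) = Σₕ Wₕ²(1 − fₕ)sₕ²/nₕ with Wₕ = Nₕ/N, N = 30980.
County 4: Wₕ = 0.46504196; term = 0.46504196²·(1 − 0.15332824)·441.9/2209 = 0.036629218.
County 5: Wₕ = 0.24251130; term = 0.24251130²·(1 − 0.23332890)·717/1753 = 0.018442096.
County 2: Wₕ = 0.29244674; term = 0.29244674²·(1 − 0.18554084)·17.68/1681 = 7.3261774 × 10^-4.
Sum = 0.055803932.
SE = √(0.055803932) = 0.2362.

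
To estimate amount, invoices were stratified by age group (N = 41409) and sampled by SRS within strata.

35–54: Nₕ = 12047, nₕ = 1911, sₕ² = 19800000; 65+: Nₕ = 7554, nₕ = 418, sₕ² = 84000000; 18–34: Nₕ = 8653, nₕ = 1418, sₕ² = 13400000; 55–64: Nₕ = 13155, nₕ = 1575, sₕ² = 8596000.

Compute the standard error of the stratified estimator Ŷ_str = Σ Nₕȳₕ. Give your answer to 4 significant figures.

Var(Ŷ_str) = Σₕ Nₕ²(1 − fₕ)sₕ²/nₕ.
35–54: 12047²·(1 − 1911/12047)·19800000/1911 = 1.2651733 × 10^12.
65+: 7554²·(1 − 418/7554)·84000000/418 = 1.0832653 × 10^13.
18–34: 8653²·(1 − 1418/8653)·13400000/1418 = 5.9160768 × 10^11.
55–64: 13155²·(1 − 1575/13155)·8596000/1575 = 8.3141003 × 10^11.
Sum = 1.3520844 × 10^13.
SE = √(1.3520844 × 10^13) = 3.677 × 10^6.

3.677 × 10^6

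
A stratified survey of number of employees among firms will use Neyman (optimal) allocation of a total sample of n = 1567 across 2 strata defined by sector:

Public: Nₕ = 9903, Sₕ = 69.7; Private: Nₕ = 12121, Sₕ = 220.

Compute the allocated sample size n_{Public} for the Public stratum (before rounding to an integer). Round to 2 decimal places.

Neyman allocation: nₕ = n·NₕSₕ / Σⱼ NⱼSⱼ.
Σ NⱼSⱼ = 9903·69.7 + 12121·220 = 3.3568591 × 10^6.
n_{Public} = 1567·9903·69.7 / (3.3568591 × 10^6) = 322.21.

322.21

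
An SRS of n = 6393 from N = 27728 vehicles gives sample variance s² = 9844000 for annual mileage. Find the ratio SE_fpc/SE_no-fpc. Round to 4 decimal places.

0.8772

f = n/N = 6393/27728 = 0.23056117.
SE_no-fpc = √(s²/n) = 39.240402; SE_fpc = √((1−f)s²/n) = 34.420764.
Ratio = √(1−f) = 0.87717663.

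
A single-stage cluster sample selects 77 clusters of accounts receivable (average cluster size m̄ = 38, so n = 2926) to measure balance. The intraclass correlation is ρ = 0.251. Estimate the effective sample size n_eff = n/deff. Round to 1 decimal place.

deff = 1 + (38 − 1)·0.251 = 1 + 9.287 = 10.287.
n_eff = 2926 / 10.287 = 284.4.

284.4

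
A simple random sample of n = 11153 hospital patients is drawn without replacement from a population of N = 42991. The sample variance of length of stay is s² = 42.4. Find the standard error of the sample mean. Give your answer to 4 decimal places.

Under SRS without replacement, Var(ȳ) = (1 − f)·s²/n with f = n/N = 11153/42991 = 0.25942639.
Var(ȳ) = (1 − 0.25942639)·42.4/11153 = 0.74057361·0.0038016677 = 0.0028154148.
SE(ȳ) = √(0.0028154148) = 0.0531.

0.0531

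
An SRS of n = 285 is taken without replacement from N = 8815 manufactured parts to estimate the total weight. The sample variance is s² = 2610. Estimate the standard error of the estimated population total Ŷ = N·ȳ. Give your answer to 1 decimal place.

Var(Ŷ) = N²·Var(ȳ) = N²·(1 − n/N)·s²/n.
f = 285/8815 = 0.03233125; Var(ȳ) = 0.96766875·2610/285 = 8.8618085.
Var(Ŷ) = 8815² · 8.8618085 = 6.8859996 × 10^8.
SE(Ŷ) = √(6.8859996 × 10^8) = 26241.2.

26241.2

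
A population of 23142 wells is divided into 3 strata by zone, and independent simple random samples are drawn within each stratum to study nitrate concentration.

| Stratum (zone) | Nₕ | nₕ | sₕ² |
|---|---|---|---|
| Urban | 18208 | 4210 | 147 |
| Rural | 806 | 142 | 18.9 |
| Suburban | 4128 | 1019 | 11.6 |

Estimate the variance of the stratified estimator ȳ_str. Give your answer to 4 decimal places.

Var(ȳ_str) = Σₕ Wₕ²(1 − fₕ)sₕ²/nₕ with Wₕ = Nₕ/N, N = 23142.
Urban: Wₕ = 0.78679457; term = 0.78679457²·(1 − 0.23121705)·147/4210 = 0.016617347.
Rural: Wₕ = 0.03482845; term = 0.03482845²·(1 − 0.17617866)·18.9/142 = 1.3300709 × 10^-4.
Suburban: Wₕ = 0.17837698; term = 0.17837698²·(1 − 0.24685078)·11.6/1019 = 2.7279879 × 10^-4.
Sum = 0.017023153.

0.0170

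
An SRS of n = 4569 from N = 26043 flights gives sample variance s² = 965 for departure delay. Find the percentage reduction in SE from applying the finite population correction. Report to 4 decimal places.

9.1947

f = n/N = 4569/26043 = 0.17544062.
SE_no-fpc = √(s²/n) = 0.45957149; SE_fpc = √((1−f)s²/n) = 0.41731505.
Ratio = √(1−f) = 0.90805252. Reduction = 100·(1 − 0.90805252) = 9.1947%.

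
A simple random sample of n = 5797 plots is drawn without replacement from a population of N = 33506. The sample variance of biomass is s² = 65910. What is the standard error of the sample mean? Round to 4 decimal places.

Under SRS without replacement, Var(ȳ) = (1 − f)·s²/n with f = n/N = 5797/33506 = 0.17301379.
Var(ȳ) = (1 − 0.17301379)·65910/5797 = 0.82698621·11.369674 = 9.4025636.
SE(ȳ) = √(9.4025636) = 3.0664.

3.0664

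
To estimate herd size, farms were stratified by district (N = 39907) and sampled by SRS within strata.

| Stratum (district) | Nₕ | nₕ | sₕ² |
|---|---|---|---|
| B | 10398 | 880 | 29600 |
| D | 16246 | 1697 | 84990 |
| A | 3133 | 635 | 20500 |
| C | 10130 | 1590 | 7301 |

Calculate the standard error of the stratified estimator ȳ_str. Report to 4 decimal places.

Var(ȳ_str) = Σₕ Wₕ²(1 − fₕ)sₕ²/nₕ with Wₕ = Nₕ/N, N = 39907.
B: Wₕ = 0.26055579; term = 0.26055579²·(1 − 0.08463166)·29600/880 = 2.0902893.
D: Wₕ = 0.40709650; term = 0.40709650²·(1 − 0.10445648)·84990/1697 = 7.4330562.
A: Wₕ = 0.07850753; term = 0.07850753²·(1 − 0.20268114)·20500/635 = 0.15864807.
C: Wₕ = 0.25384018; term = 0.25384018²·(1 − 0.15695953)·7301/1590 = 0.24943327.
Sum = 9.9314268.
SE = √(9.9314268) = 3.1514.

3.1514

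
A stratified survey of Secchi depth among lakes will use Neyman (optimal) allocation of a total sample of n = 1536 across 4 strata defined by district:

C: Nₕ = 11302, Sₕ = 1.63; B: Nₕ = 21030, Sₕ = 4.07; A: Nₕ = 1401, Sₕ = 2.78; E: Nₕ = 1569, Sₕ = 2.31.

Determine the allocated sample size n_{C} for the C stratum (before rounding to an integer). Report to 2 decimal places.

Neyman allocation: nₕ = n·NₕSₕ / Σⱼ NⱼSⱼ.
Σ NⱼSⱼ = 11302·1.63 + 21030·4.07 + 1401·2.78 + 1569·2.31 = 111533.53.
n_{C} = 1536·11302·1.63 / 111533.53 = 253.70.

253.70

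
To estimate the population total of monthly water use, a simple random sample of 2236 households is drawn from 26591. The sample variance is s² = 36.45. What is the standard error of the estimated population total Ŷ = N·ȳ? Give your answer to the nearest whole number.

3249

Var(Ŷ) = N²·Var(ȳ) = N²·(1 − n/N)·s²/n.
f = 2236/26591 = 0.08408860; Var(ȳ) = 0.91591140·36.45/2236 = 0.014930667.
Var(Ŷ) = 26591² · 0.014930667 = 1.0557195 × 10^7.
SE(Ŷ) = √(1.0557195 × 10^7) = 3249.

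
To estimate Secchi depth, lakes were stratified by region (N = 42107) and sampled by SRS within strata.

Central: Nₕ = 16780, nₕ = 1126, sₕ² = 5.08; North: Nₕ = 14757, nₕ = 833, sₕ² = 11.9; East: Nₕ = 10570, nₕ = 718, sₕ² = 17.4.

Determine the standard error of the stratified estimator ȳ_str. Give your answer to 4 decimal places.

Var(ȳ_str) = Σₕ Wₕ²(1 − fₕ)sₕ²/nₕ with Wₕ = Nₕ/N, N = 42107.
Central: Wₕ = 0.39850856; term = 0.39850856²·(1 − 0.06710369)·5.08/1126 = 6.6839625 × 10^-4.
North: Wₕ = 0.35046429; term = 0.35046429²·(1 − 0.05644779)·11.9/833 = 0.0016556001.
East: Wₕ = 0.25102715; term = 0.25102715²·(1 − 0.06792810)·17.4/718 = 0.0014233627.
Sum = 0.0037473591.
SE = √(0.0037473591) = 0.0612.

0.0612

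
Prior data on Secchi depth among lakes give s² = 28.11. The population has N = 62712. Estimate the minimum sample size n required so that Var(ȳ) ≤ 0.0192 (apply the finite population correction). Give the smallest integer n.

1431

Without fpc, n₀ = s²/D = 28.11/0.0192 = 1464.0625.
With fpc, (1 − n/N)·s²/n ≤ D requires n ≥ n₀/(1 + n₀/N) = 1464.0625/(1 + 1464.0625/62712) = 1430.6625.
Rounding up, n = 1431.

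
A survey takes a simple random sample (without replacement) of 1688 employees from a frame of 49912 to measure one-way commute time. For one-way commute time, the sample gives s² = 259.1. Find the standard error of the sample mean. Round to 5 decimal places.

Under SRS without replacement, Var(ȳ) = (1 − f)·s²/n with f = n/N = 1688/49912 = 0.03381952.
Var(ȳ) = (1 − 0.03381952)·259.1/1688 = 0.96618048·0.15349526 = 0.14830412.
SE(ȳ) = √(0.14830412) = 0.38510.

0.38510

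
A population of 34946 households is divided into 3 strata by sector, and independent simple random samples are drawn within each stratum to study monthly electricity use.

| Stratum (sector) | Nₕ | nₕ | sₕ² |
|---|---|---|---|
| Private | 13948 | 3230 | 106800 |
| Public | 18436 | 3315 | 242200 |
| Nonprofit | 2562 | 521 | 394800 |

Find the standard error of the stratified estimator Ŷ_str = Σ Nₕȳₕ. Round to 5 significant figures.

171090

Var(Ŷ_str) = Σₕ Nₕ²(1 − fₕ)sₕ²/nₕ.
Private: 13948²·(1 − 3230/13948)·106800/3230 = 4.9430434 × 10^9.
Public: 18436²·(1 − 3315/18436)·242200/3315 = 2.0367504 × 10^10.
Nonprofit: 2562²·(1 − 521/2562)·394800/521 = 3.9624295 × 10^9.
Sum = 2.9272977 × 10^10.
SE = √(2.9272977 × 10^10) = 171090.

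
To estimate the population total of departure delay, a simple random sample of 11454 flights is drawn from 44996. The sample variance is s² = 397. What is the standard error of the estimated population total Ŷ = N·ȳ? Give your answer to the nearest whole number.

7233

Var(Ŷ) = N²·Var(ȳ) = N²·(1 − n/N)·s²/n.
f = 11454/44996 = 0.25455596; Var(ȳ) = 0.74544404·397/11454 = 0.025837374.
Var(Ŷ) = 44996² · 0.025837374 = 5.2311381 × 10^7.
SE(Ŷ) = √(5.2311381 × 10^7) = 7233.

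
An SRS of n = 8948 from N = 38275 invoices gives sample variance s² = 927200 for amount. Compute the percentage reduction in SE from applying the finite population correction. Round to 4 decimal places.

12.4661

f = n/N = 8948/38275 = 0.23378184.
SE_no-fpc = √(s²/n) = 10.179436; SE_fpc = √((1−f)s²/n) = 8.9104563.
Ratio = √(1−f) = 0.87533888. Reduction = 100·(1 − 0.87533888) = 12.4661%.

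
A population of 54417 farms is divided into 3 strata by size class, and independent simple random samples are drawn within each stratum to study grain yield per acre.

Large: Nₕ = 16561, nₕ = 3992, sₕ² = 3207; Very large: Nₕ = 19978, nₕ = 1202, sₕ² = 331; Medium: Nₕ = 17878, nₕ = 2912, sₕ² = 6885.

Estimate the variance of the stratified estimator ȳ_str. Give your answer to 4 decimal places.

0.3050

Var(ȳ_str) = Σₕ Wₕ²(1 − fₕ)sₕ²/nₕ with Wₕ = Nₕ/N, N = 54417.
Large: Wₕ = 0.30433504; term = 0.30433504²·(1 − 0.24104825)·3207/3992 = 0.056471135.
Very large: Wₕ = 0.36712792; term = 0.36712792²·(1 − 0.06016618)·331/1202 = 0.034882646.
Medium: Wₕ = 0.32853704; term = 0.32853704²·(1 − 0.16288175)·6885/2912 = 0.21363286.
Sum = 0.30498664.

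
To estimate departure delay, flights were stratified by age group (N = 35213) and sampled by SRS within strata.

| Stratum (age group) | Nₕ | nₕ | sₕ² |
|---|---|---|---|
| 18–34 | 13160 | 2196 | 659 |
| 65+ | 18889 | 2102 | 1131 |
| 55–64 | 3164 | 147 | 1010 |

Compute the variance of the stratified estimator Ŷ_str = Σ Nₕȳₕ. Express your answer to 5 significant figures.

2.7950 × 10^8

Var(Ŷ_str) = Σₕ Nₕ²(1 − fₕ)sₕ²/nₕ.
18–34: 13160²·(1 − 2196/13160)·659/2196 = 4.3299013 × 10^7.
65+: 18889²·(1 − 2102/18889)·1131/2102 = 1.7061293 × 10^8.
55–64: 3164²·(1 − 147/3164)·1010/147 = 6.5586707 × 10^7.
Sum = 2.7949865 × 10^8.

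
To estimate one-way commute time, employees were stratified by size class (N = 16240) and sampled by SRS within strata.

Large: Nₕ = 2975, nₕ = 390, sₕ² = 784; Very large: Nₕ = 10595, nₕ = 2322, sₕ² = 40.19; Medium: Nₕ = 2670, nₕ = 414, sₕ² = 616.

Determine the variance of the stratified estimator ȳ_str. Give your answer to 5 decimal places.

Var(ȳ_str) = Σₕ Wₕ²(1 − fₕ)sₕ²/nₕ with Wₕ = Nₕ/N, N = 16240.
Large: Wₕ = 0.18318966; term = 0.18318966²·(1 − 0.13109244)·784/390 = 0.05861745.
Very large: Wₕ = 0.65240148; term = 0.65240148²·(1 − 0.21915998)·40.19/2322 = 0.0057523821.
Medium: Wₕ = 0.16440887; term = 0.16440887²·(1 − 0.15505618)·616/414 = 0.033982762.
Sum = 0.098352594.

0.09835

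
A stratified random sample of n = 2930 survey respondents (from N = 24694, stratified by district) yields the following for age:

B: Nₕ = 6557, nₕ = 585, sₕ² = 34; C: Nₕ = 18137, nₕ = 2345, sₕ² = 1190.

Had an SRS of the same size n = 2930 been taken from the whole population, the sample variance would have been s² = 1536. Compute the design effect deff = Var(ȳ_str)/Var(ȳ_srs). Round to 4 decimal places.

Var(ȳ_str) = Σ Wₕ²(1−fₕ)sₕ²/nₕ with Wₕ = Nₕ/24694:
  B: (6557/24694)²·(1−585/6557)·34/585 = 0.003732202
  C: (18137/24694)²·(1−2345/18137)·1190/2345 = 0.23835475
  → Var(ȳ_str) = 0.24208695.
Var(ȳ_srs) = (1 − 2930/24694)·1536/2930 = 0.46203074.
deff = 0.24208695 / 0.46203074 = 0.5240.

0.5240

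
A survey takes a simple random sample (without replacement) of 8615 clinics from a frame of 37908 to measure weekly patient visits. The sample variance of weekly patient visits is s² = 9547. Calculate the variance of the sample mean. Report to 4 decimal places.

0.8563

Under SRS without replacement, Var(ȳ) = (1 − f)·s²/n with f = n/N = 8615/37908 = 0.22726074.
Var(ȳ) = (1 − 0.22726074)·9547/8615 = 0.77273926·1.1081834 = 0.85633683.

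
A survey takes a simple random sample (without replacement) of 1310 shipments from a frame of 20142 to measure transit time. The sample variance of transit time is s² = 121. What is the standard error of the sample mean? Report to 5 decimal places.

0.29387

Under SRS without replacement, Var(ȳ) = (1 − f)·s²/n with f = n/N = 1310/20142 = 0.06503823.
Var(ȳ) = (1 − 0.06503823)·121/1310 = 0.93496177·0.092366412 = 0.086359064.
SE(ȳ) = √(0.086359064) = 0.29387.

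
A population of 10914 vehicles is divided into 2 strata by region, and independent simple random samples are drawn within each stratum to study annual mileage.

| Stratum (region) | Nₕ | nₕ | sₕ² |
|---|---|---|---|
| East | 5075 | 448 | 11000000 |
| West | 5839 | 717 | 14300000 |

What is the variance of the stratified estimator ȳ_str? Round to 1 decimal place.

Var(ȳ_str) = Σₕ Wₕ²(1 − fₕ)sₕ²/nₕ with Wₕ = Nₕ/N, N = 10914.
East: Wₕ = 0.46499908; term = 0.46499908²·(1 − 0.08827586)·11000000/448 = 4840.4119.
West: Wₕ = 0.53500092; term = 0.53500092²·(1 − 0.12279500)·14300000/717 = 5007.57.
Sum = 9847.9819.

9848.0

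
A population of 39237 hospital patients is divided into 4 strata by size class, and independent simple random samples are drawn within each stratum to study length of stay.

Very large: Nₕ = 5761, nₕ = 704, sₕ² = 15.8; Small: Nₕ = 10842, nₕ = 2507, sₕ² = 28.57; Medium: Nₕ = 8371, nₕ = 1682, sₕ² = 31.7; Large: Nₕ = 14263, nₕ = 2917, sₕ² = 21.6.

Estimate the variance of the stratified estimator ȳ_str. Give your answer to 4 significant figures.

Var(ȳ_str) = Σₕ Wₕ²(1 − fₕ)sₕ²/nₕ with Wₕ = Nₕ/N, N = 39237.
Very large: Wₕ = 0.14682570; term = 0.14682570²·(1 − 0.12220101)·15.8/704 = 4.2470138 × 10^-4.
Small: Wₕ = 0.27632082; term = 0.27632082²·(1 − 0.23123040)·28.57/2507 = 6.6892792 × 10^-4.
Medium: Wₕ = 0.21334455; term = 0.21334455²·(1 − 0.20093179)·31.7/1682 = 6.8545701 × 10^-4.
Large: Wₕ = 0.36350893; term = 0.36350893²·(1 − 0.20451518)·21.6/2917 = 7.78358 × 10^-4.
Sum = 0.0025574443.

0.002557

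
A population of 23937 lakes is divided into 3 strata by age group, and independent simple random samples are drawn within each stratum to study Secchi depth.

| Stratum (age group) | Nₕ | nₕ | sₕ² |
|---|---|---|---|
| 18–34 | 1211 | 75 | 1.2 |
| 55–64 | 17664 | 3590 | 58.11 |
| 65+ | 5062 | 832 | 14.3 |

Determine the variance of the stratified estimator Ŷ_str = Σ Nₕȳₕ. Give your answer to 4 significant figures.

Var(Ŷ_str) = Σₕ Nₕ²(1 − fₕ)sₕ²/nₕ.
18–34: 1211²·(1 − 75/1211)·1.2/75 = 22011.136.
55–64: 17664²·(1 − 3590/17664)·58.11/3590 = 4.0240469 × 10^6.
65+: 5062²·(1 − 832/5062)·14.3/832 = 368023.22.
Sum = 4.4140813 × 10^6.

4.414 × 10^6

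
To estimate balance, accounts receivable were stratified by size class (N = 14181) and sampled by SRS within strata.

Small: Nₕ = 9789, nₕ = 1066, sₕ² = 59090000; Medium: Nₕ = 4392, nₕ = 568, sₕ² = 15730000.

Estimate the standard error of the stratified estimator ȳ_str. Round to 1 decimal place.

Var(ȳ_str) = Σₕ Wₕ²(1 − fₕ)sₕ²/nₕ with Wₕ = Nₕ/N, N = 14181.
Small: Wₕ = 0.69028982; term = 0.69028982²·(1 − 0.10889774)·59090000/1066 = 23536.792.
Medium: Wₕ = 0.30971018; term = 0.30971018²·(1 − 0.12932605)·15730000/568 = 2312.8469.
Sum = 25849.639.
SE = √(25849.639) = 160.8.

160.8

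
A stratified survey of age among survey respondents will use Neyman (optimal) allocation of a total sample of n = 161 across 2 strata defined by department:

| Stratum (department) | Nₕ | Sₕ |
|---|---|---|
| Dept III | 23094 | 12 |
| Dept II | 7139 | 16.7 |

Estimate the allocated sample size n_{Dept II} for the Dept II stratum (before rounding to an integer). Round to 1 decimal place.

48.4

Neyman allocation: nₕ = n·NₕSₕ / Σⱼ NⱼSⱼ.
Σ NⱼSⱼ = 23094·12 + 7139·16.7 = 396349.3.
n_{Dept II} = 161·7139·16.7 / 396349.3 = 48.4.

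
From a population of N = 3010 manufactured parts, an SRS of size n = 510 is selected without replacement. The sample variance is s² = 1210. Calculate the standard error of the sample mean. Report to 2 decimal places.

1.40

Under SRS without replacement, Var(ȳ) = (1 − f)·s²/n with f = n/N = 510/3010 = 0.16943522.
Var(ȳ) = (1 − 0.16943522)·1210/510 = 0.83056478·2.372549 = 1.9705557.
SE(ȳ) = √(1.9705557) = 1.40.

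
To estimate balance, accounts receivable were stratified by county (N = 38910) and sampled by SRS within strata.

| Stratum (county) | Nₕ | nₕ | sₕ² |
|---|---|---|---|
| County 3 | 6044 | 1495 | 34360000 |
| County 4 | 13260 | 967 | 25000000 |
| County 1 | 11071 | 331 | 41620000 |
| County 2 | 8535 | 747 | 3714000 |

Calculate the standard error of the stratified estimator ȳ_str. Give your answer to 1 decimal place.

Var(ȳ_str) = Σₕ Wₕ²(1 − fₕ)sₕ²/nₕ with Wₕ = Nₕ/N, N = 38910.
County 3: Wₕ = 0.15533282; term = 0.15533282²·(1 − 0.24735275)·34360000/1495 = 417.37833.
County 4: Wₕ = 0.34078643; term = 0.34078643²·(1 − 0.07292609)·25000000/967 = 2783.508.
County 1: Wₕ = 0.28452840; term = 0.28452840²·(1 − 0.02989793)·41620000/331 = 9875.1284.
County 2: Wₕ = 0.21935235; term = 0.21935235²·(1 − 0.08752197)·3714000/747 = 218.28722.
Sum = 13294.302.
SE = √(13294.302) = 115.3.

115.3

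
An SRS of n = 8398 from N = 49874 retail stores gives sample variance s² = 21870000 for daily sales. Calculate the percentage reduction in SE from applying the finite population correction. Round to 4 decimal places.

f = n/N = 8398/49874 = 0.16838433.
SE_no-fpc = √(s²/n) = 51.031279; SE_fpc = √((1−f)s²/n) = 46.536936.
Ratio = √(1−f) = 0.91192964. Reduction = 100·(1 − 0.91192964) = 8.8070%.

8.8070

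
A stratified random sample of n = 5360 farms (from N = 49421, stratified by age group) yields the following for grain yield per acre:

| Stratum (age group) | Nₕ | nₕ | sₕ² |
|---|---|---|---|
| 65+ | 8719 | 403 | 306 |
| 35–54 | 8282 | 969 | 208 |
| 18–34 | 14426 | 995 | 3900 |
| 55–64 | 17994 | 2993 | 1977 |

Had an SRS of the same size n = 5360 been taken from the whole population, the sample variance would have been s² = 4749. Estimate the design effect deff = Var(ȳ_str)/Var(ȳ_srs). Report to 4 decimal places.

0.5213

Var(ȳ_str) = Σ Wₕ²(1−fₕ)sₕ²/nₕ with Wₕ = Nₕ/49421:
  65+: (8719/49421)²·(1−403/8719)·306/403 = 0.022541068
  35–54: (8282/49421)²·(1−969/8282)·208/969 = 0.0053228877
  18–34: (14426/49421)²·(1−995/14426)·3900/995 = 0.31093724
  55–64: (17994/49421)²·(1−2993/17994)·1977/2993 = 0.07300033
  → Var(ȳ_str) = 0.41180153.
Var(ȳ_srs) = (1 − 5360/49421)·4749/5360 = 0.78991471.
deff = 0.41180153 / 0.78991471 = 0.5213.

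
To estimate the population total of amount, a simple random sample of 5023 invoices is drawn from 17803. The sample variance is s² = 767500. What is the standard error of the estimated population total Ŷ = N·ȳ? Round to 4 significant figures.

186500

Var(Ŷ) = N²·Var(ȳ) = N²·(1 − n/N)·s²/n.
f = 5023/17803 = 0.28214346; Var(ȳ) = 0.71785654·767500/5023 = 109.68642.
Var(Ŷ) = 17803² · 109.68642 = 3.4764761 × 10^10.
SE(Ŷ) = √(3.4764761 × 10^10) = 186500.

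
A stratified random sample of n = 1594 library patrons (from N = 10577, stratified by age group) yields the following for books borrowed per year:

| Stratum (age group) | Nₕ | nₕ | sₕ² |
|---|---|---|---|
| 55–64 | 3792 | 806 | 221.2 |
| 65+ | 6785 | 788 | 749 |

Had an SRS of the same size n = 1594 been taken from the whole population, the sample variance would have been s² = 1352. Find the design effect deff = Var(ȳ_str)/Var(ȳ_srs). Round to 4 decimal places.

0.5185

Var(ȳ_str) = Σ Wₕ²(1−fₕ)sₕ²/nₕ with Wₕ = Nₕ/10577:
  55–64: (3792/10577)²·(1−806/3792)·221.2/806 = 0.027776863
  65+: (6785/10577)²·(1−788/6785)·749/788 = 0.34571203
  → Var(ȳ_str) = 0.37348889.
Var(ȳ_srs) = (1 − 1594/10577)·1352/1594 = 0.72035615.
deff = 0.37348889 / 0.72035615 = 0.5185.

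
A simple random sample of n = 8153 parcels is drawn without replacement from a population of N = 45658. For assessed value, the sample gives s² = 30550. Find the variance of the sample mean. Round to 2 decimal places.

3.08

Under SRS without replacement, Var(ȳ) = (1 − f)·s²/n with f = n/N = 8153/45658 = 0.17856674.
Var(ȳ) = (1 − 0.17856674)·30550/8153 = 0.82143326·3.747087 = 3.0779819.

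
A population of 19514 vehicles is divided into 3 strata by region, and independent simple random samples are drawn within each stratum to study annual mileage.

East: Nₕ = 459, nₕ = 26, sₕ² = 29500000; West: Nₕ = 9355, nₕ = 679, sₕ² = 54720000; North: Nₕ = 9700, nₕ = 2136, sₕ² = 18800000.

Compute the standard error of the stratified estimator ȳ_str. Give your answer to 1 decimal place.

Var(ȳ_str) = Σₕ Wₕ²(1 − fₕ)sₕ²/nₕ with Wₕ = Nₕ/N, N = 19514.
East: Wₕ = 0.02352157; term = 0.02352157²·(1 − 0.05664488)·29500000/26 = 592.18397.
West: Wₕ = 0.47939941; term = 0.47939941²·(1 − 0.07258151)·54720000/679 = 17176.989.
North: Wₕ = 0.49707902; term = 0.49707902²·(1 − 0.22020619)·18800000/2136 = 1695.8493.
Sum = 19465.022.
SE = √(19465.022) = 139.5.

139.5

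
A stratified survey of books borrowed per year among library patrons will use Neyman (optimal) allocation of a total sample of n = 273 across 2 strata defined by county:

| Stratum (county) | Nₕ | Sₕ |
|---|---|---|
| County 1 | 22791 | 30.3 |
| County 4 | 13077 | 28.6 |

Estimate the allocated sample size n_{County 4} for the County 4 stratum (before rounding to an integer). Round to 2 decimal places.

95.91

Neyman allocation: nₕ = n·NₕSₕ / Σⱼ NⱼSⱼ.
Σ NⱼSⱼ = 22791·30.3 + 13077·28.6 = 1.0645695 × 10^6.
n_{County 4} = 273·13077·28.6 / (1.0645695 × 10^6) = 95.91.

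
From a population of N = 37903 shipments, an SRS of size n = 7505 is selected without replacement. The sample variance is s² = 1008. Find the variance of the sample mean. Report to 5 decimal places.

0.10772

Under SRS without replacement, Var(ȳ) = (1 − f)·s²/n with f = n/N = 7505/37903 = 0.19800543.
Var(ȳ) = (1 − 0.19800543)·1008/7505 = 0.80199457·0.13431046 = 0.10771626.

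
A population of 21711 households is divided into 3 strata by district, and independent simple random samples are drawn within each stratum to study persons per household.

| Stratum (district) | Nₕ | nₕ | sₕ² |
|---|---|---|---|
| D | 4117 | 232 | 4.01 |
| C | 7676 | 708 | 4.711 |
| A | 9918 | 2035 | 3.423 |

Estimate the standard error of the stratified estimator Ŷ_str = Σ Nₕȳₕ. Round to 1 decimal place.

874.0

Var(Ŷ_str) = Σₕ Nₕ²(1 − fₕ)sₕ²/nₕ.
D: 4117²·(1 − 232/4117)·4.01/232 = 276457.44.
C: 7676²·(1 − 708/7676)·4.711/708 = 355895.88.
A: 9918²·(1 − 2035/9918)·3.423/2035 = 131509.8.
Sum = 763863.12.
SE = √(763863.12) = 874.0.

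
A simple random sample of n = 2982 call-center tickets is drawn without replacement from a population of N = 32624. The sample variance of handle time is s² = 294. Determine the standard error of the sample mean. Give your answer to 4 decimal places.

0.2993

Under SRS without replacement, Var(ȳ) = (1 − f)·s²/n with f = n/N = 2982/32624 = 0.09140510.
Var(ȳ) = (1 − 0.09140510)·294/2982 = 0.90859490·0.098591549 = 0.089579779.
SE(ȳ) = √(0.089579779) = 0.2993.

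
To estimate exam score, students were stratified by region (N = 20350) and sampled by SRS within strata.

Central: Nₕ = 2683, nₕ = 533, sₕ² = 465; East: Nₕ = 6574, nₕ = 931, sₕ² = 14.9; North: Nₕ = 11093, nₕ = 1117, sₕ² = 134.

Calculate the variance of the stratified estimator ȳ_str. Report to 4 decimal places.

0.0456

Var(ȳ_str) = Σₕ Wₕ²(1 − fₕ)sₕ²/nₕ with Wₕ = Nₕ/N, N = 20350.
Central: Wₕ = 0.13184275; term = 0.13184275²·(1 − 0.19865822)·465/533 = 0.012152232.
East: Wₕ = 0.32304668; term = 0.32304668²·(1 − 0.14161850)·14.9/931 = 0.0014336644.
North: Wₕ = 0.54511057; term = 0.54511057²·(1 − 0.10069413)·134/1117 = 0.032057397.
Sum = 0.045643293.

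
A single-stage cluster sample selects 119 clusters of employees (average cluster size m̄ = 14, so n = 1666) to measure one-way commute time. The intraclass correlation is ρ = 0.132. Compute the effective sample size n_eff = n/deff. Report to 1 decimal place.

613.4

deff = 1 + (14 − 1)·0.132 = 1 + 1.716 = 2.716.
n_eff = 1666 / 2.716 = 613.4.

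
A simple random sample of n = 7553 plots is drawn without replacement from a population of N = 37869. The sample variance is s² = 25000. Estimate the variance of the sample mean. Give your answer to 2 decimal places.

2.65

Under SRS without replacement, Var(ȳ) = (1 − f)·s²/n with f = n/N = 7553/37869 = 0.19945074.
Var(ȳ) = (1 − 0.19945074)·25000/7553 = 0.80054926·3.3099431 = 2.6497725.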